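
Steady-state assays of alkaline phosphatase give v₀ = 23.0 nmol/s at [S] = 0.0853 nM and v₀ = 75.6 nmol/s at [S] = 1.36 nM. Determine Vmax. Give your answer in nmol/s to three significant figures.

89.3 nmol/s

In reciprocal form, 1/v = (Km/Vmax)·(1/[S]) + 1/Vmax. The two points give (1/[S], 1/v) = (11.72, 0.04348) and (0.7353, 0.01323).
Slope = (0.04348 − 0.01323)/(11.72 − 0.7353) = 0.002753; intercept = 0.04348 − 0.002753×11.72 = 0.01120.
Vmax = 1/intercept = 89.3 nmol/s; Km = slope × Vmax = 0.002753 × 89.3 = 0.246 nM.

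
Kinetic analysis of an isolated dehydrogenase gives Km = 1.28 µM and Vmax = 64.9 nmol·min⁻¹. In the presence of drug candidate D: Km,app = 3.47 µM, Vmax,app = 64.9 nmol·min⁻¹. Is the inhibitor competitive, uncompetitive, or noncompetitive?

Km increases (1.28 → 3.47 µM) while Vmax is unchanged — the hallmark of competitive inhibition.

competitive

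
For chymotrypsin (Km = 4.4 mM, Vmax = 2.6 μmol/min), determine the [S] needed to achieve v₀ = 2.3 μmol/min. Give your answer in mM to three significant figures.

33.7 mM

The required fractional saturation is v/Vmax = 2.3/2.6 = 0.8846.
Then [S]/(Km+[S]) = 0.8846 ⇒ [S] = 4.4 × 0.8846/(1 − 0.8846) = 33.7 mM.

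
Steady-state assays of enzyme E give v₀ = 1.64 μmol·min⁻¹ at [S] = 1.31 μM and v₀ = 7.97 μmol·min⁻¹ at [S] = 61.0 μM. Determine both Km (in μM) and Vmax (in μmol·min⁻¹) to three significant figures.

In reciprocal form, 1/v = (Km/Vmax)·(1/[S]) + 1/Vmax. The two points give (1/[S], 1/v) = (0.7634, 0.6098) and (0.01639, 0.1255).
Slope = (0.6098 − 0.1255)/(0.7634 − 0.01639) = 0.6483; intercept = 0.6098 − 0.6483×0.7634 = 0.1148.
Vmax = 1/intercept = 8.71 μmol·min⁻¹; Km = slope × Vmax = 0.6483 × 8.71 = 5.65 μM.

Km = 5.65 μM; Vmax = 8.71 μmol·min⁻¹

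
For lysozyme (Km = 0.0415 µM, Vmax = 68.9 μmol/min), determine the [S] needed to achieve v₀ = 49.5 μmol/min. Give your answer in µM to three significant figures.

0.106 µM

The required fractional saturation is v/Vmax = 49.5/68.9 = 0.7184.
Then [S]/(Km+[S]) = 0.7184 ⇒ [S] = 0.0415 × 0.7184/(1 − 0.7184) = 0.106 µM.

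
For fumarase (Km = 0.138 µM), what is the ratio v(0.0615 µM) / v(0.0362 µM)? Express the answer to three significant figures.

1.48

Since Vmax cancels, v₂/v₁ = [S]₂(Km+[S]₁) / [S]₁(Km+[S]₂).
= 0.0615×(0.138+0.0362) / (0.0362×(0.138+0.0615)) = 0.01071/0.007222 = 1.48.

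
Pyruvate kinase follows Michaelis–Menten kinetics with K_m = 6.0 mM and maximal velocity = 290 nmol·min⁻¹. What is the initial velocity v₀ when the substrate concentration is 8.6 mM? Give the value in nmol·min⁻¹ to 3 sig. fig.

v = Vmax·[S]/(Km + [S]) = 290 × 8.6 / (6.0 + 8.6)
  = 2494 / 14.60 = 171 nmol·min⁻¹.

171 nmol·min⁻¹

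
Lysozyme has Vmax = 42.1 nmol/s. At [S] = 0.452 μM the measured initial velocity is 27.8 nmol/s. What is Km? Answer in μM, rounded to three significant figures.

v/Vmax = 27.8/42.1 = 0.6603 = [S]/(Km+[S]).
So Km + [S] = [S]/0.6603 = 0.6845 μM, giving Km = 0.6845 − 0.452 = 0.233 μM.

0.233 μM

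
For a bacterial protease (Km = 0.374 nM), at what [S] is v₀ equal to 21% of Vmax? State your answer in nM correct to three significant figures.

0.0994 nM

v/Vmax = [S]/(Km+[S]) = 0.21, so [S] = Km·0.21/(1 − 0.21) = 0.374 × 0.2658.
[S] = 0.0994 nM.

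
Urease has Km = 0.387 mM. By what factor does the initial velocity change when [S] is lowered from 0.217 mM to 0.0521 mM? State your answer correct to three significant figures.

Since Vmax cancels, v₂/v₁ = [S]₂(Km+[S]₁) / [S]₁(Km+[S]₂).
= 0.0521×(0.387+0.217) / (0.217×(0.387+0.0521)) = 0.03147/0.09528 = 0.330.

0.330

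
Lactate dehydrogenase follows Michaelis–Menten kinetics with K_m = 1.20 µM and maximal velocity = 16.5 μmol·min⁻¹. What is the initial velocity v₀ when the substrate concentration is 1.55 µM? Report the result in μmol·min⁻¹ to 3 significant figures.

[S]/(Km+[S]) = 1.55/2.750 = 0.5636, the fractional saturation.
v = 0.5636 × Vmax = 0.5636 × 16.5 = 9.30 μmol·min⁻¹.

9.30 μmol·min⁻¹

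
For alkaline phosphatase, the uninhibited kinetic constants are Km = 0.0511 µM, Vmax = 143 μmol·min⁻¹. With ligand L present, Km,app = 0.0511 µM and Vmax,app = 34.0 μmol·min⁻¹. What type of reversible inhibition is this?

Vmax decreases (143 → 34.0 μmol·min⁻¹) while Km is unchanged — pure noncompetitive inhibition.

noncompetitive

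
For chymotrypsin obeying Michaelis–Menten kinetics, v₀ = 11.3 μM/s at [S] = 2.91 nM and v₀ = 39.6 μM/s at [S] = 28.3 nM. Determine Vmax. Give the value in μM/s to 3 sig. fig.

55.5 μM/s

In reciprocal form, 1/v = (Km/Vmax)·(1/[S]) + 1/Vmax. The two points give (1/[S], 1/v) = (0.3436, 0.08850) and (0.03534, 0.02525).
Slope = (0.08850 − 0.02525)/(0.3436 − 0.03534) = 0.2051; intercept = 0.08850 − 0.2051×0.3436 = 0.01800.
Vmax = 1/intercept = 55.5 μM/s; Km = slope × Vmax = 0.2051 × 55.5 = 11.4 nM.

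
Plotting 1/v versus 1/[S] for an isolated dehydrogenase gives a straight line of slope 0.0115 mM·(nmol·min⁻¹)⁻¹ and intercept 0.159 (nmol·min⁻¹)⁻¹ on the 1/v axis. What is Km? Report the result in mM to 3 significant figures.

y-intercept = 1/Vmax ⇒ Vmax = 6.29 nmol·min⁻¹; slope = Km/Vmax ⇒ Km = slope × Vmax.
Km = 0.0115 × 6.29 = 0.0723 mM.

0.0723 mM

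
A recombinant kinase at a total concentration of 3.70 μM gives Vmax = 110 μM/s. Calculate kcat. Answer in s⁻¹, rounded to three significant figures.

29.7 s⁻¹

kcat = Vmax/[E]total = 110 μM/s / 3.70 μM = 29.7 s⁻¹.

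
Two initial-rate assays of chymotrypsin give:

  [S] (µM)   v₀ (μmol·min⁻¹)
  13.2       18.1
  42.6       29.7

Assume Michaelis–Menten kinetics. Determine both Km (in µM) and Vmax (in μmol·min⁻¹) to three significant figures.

Km = 17.2 µM; Vmax = 41.7 μmol·min⁻¹

In reciprocal form, 1/v = (Km/Vmax)·(1/[S]) + 1/Vmax. The two points give (1/[S], 1/v) = (0.07576, 0.05525) and (0.02347, 0.03367).
Slope = (0.05525 − 0.03367)/(0.07576 − 0.02347) = 0.4127; intercept = 0.05525 − 0.4127×0.07576 = 0.02398.
Vmax = 1/intercept = 41.7 μmol·min⁻¹; Km = slope × Vmax = 0.4127 × 41.7 = 17.2 µM.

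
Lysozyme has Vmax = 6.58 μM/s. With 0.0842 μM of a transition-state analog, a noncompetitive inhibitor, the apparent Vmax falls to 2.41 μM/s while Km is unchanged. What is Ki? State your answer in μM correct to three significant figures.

Noncompetitive: Vmax,app = Vmax/α with α = 1 + [I]/Ki.
α = Vmax/Vmax,app = 6.58/2.41 = 2.730.
Ki = [I]/(α − 1) = 0.0842/1.730 = 0.0487 μM.

0.0487 μM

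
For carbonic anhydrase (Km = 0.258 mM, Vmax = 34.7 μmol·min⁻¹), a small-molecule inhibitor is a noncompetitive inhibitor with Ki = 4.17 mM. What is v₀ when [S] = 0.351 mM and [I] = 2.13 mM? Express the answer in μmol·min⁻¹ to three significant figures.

With α = 1 + [I]/Ki = 1 + 2.13/4.17 = 1.511, the noncompetitive rate law is v = (Vmax/α)·[S] / (Km + [S]).
v = (34.7/1.511)×0.351 / (0.258 + 0.351) = 8.062/0.6090 = 13.2 μmol·min⁻¹.

13.2 μmol·min⁻¹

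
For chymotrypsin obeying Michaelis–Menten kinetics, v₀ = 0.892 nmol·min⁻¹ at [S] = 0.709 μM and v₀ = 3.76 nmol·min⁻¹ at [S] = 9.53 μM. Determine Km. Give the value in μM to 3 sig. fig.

3.32 μM

From v = Vmax[S]/(Km+[S]), each point gives Vmax = v(Km+[S])/[S].
Equating: 0.892(Km+0.709)/0.709 = 3.76(Km+9.53)/9.53.
1.258·Km + 0.892 = 0.3945·Km + 3.76, so (1.258 − 0.3945)·Km = 3.76 − 0.892.
Km = 2.868/0.8636 = 3.32 μM; then Vmax = 0.892(3.32+0.709)/0.709 = 5.07 nmol·min⁻¹.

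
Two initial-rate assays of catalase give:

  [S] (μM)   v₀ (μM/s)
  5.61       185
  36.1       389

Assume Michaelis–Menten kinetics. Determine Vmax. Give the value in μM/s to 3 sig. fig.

488 μM/s

From v = Vmax[S]/(Km+[S]), each point gives Vmax = v(Km+[S])/[S].
Equating: 185(Km+5.61)/5.61 = 389(Km+36.1)/36.1.
32.98·Km + 185 = 10.78·Km + 389, so (32.98 − 10.78)·Km = 389 − 185.
Km = 204.0/22.20 = 9.19 μM; then Vmax = 185(9.19+5.61)/5.61 = 488 μM/s.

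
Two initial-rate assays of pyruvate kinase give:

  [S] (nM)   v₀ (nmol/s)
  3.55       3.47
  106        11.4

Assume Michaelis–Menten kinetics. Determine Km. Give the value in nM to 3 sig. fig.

9.12 nM

From v = Vmax[S]/(Km+[S]), each point gives Vmax = v(Km+[S])/[S].
Equating: 3.47(Km+3.55)/3.55 = 11.4(Km+106)/106.
0.9775·Km + 3.47 = 0.1075·Km + 11.4, so (0.9775 − 0.1075)·Km = 11.4 − 3.47.
Km = 7.930/0.8699 = 9.12 nM; then Vmax = 3.47(9.12+3.55)/3.55 = 12.4 nmol/s.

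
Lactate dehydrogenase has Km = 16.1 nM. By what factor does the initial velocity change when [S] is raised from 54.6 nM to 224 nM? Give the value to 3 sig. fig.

The fractional saturations are [S]/(Km+[S]) = 54.6/70.70 = 0.7723 and 224/240.1 = 0.9329.
v₂/v₁ is just their ratio: 0.9329/0.7723 = 1.21.

1.21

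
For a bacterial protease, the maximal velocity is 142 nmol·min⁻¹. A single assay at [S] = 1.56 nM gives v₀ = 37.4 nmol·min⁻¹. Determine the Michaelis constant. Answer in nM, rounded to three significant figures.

4.36 nM

v/Vmax = 37.4/142 = 0.2634 = [S]/(Km+[S]).
So Km + [S] = [S]/0.2634 = 5.923 nM, giving Km = 5.923 − 1.56 = 4.36 nM.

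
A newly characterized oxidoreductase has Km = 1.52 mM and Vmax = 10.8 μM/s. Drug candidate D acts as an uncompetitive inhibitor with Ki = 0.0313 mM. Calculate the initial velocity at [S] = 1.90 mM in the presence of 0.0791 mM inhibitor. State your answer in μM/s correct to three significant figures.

2.50 μM/s

α = 1 + [I]/Ki = 1 + 0.0791/0.0313 = 3.527.
For an uncompetitive inhibitor, both parameters are divided by α, giving Vmax/α and Km/α: Km,app = 0.431 mM, Vmax,app = 3.06 μM/s.
v = Vmax,app·[S]/(Km,app + [S]) = 3.06 × 1.90/(0.431 + 1.90) = 2.50 μM/s.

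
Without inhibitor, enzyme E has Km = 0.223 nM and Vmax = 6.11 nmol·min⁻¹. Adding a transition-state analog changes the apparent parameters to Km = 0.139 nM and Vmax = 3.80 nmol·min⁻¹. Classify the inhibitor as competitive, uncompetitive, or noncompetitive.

Both Km and Vmax decrease by the same factor (~1.61-fold) — characteristic of uncompetitive inhibition.

uncompetitive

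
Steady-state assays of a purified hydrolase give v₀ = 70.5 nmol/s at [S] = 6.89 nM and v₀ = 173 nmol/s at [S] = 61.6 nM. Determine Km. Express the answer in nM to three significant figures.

13.8 nM

In reciprocal form, 1/v = (Km/Vmax)·(1/[S]) + 1/Vmax. The two points give (1/[S], 1/v) = (0.1451, 0.01418) and (0.01623, 0.005780).
Slope = (0.01418 − 0.005780)/(0.1451 − 0.01623) = 0.06520; intercept = 0.01418 − 0.06520×0.1451 = 0.004722.
Vmax = 1/intercept = 212 nmol/s; Km = slope × Vmax = 0.06520 × 212 = 13.8 nM.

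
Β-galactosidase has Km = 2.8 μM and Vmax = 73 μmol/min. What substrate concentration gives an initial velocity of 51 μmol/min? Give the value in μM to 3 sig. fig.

The required fractional saturation is v/Vmax = 51/73 = 0.6986.
Then [S]/(Km+[S]) = 0.6986 ⇒ [S] = 2.8 × 0.6986/(1 − 0.6986) = 6.49 μM.

6.49 μM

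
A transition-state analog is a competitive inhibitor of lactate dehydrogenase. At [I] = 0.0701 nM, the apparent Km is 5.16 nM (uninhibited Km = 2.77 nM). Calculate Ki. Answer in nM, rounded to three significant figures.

Competitive: Km,app = α·Km with α = 1 + [I]/Ki.
α = Km,app/Km = 5.16/2.77 = 1.863.
Since α = 1 + [I]/Ki, [I]/Ki = 1.863 − 1 = 0.8628 and Ki = 0.0701/0.8628 = 0.0812 nM.

0.0812 nM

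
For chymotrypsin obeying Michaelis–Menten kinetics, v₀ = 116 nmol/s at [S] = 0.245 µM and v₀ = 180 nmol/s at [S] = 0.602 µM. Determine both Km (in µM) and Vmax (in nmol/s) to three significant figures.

Km = 0.367 µM; Vmax = 290 nmol/s

From v = Vmax[S]/(Km+[S]), each point gives Vmax = v(Km+[S])/[S].
Equating: 116(Km+0.245)/0.245 = 180(Km+0.602)/0.602.
473.5·Km + 116 = 299.0·Km + 180, so (473.5 − 299.0)·Km = 180 − 116.
Km = 64.00/174.5 = 0.367 µM; then Vmax = 116(0.367+0.245)/0.245 = 290 nmol/s.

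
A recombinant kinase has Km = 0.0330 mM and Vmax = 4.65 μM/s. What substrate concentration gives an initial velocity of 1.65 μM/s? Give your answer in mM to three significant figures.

0.0181 mM

The required fractional saturation is v/Vmax = 1.65/4.65 = 0.3548.
Then [S]/(Km+[S]) = 0.3548 ⇒ [S] = 0.0330 × 0.3548/(1 − 0.3548) = 0.0181 mM.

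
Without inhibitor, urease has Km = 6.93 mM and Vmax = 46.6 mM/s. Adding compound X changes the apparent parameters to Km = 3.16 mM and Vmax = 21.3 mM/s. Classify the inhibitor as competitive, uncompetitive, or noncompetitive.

Both Km and Vmax decrease by the same factor (~2.19-fold) — characteristic of uncompetitive inhibition.

uncompetitive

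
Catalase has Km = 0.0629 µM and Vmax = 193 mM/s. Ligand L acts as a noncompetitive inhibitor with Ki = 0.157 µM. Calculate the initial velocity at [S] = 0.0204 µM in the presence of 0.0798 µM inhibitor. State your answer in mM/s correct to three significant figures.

31.3 mM/s

With α = 1 + [I]/Ki = 1 + 0.0798/0.157 = 1.508, the noncompetitive rate law is v = (Vmax/α)·[S] / (Km + [S]).
v = (193/1.508)×0.0204 / (0.0629 + 0.0204) = 2.610/0.08330 = 31.3 mM/s.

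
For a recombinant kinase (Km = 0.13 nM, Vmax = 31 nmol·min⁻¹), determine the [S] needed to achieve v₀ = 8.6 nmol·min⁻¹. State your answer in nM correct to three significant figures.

0.0499 nM

Rearranging v = Vmax[S]/(Km+[S]) gives [S] = Km·v/(Vmax − v).
[S] = 0.13 × 8.6 / (31 − 8.6) = 1.118/22.40 = 0.0499 nM.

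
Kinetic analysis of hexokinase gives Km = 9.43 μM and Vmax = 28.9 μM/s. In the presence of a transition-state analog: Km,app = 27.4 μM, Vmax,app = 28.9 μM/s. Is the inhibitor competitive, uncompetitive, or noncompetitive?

competitive

Km increases (9.43 → 27.4 μM) while Vmax is unchanged — the hallmark of competitive inhibition.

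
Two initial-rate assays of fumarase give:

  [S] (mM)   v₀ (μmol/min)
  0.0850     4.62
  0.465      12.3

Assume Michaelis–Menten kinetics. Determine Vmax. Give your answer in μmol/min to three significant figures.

19.6 μmol/min

From v = Vmax[S]/(Km+[S]), each point gives Vmax = v(Km+[S])/[S].
Equating: 4.62(Km+0.0850)/0.0850 = 12.3(Km+0.465)/0.465.
54.35·Km + 4.62 = 26.45·Km + 12.3, so (54.35 − 26.45)·Km = 12.3 − 4.62.
Km = 7.680/27.90 = 0.275 mM; then Vmax = 4.62(0.275+0.0850)/0.0850 = 19.6 μmol/min.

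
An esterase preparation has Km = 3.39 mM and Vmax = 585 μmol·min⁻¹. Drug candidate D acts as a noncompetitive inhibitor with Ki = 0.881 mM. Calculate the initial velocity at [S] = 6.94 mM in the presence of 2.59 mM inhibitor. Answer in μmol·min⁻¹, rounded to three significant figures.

With α = 1 + [I]/Ki = 1 + 2.59/0.881 = 3.940, the noncompetitive rate law is v = (Vmax/α)·[S] / (Km + [S]).
v = (585/3.940)×6.94 / (3.39 + 6.94) = 1030/10.33 = 99.8 μmol·min⁻¹.

99.8 μmol·min⁻¹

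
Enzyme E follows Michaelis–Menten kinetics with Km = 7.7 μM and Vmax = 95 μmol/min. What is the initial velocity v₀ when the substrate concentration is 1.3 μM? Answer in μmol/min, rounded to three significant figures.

13.7 μmol/min

[S]/(Km+[S]) = 1.3/9.000 = 0.1444, the fractional saturation.
v = 0.1444 × Vmax = 0.1444 × 95 = 13.7 μmol/min.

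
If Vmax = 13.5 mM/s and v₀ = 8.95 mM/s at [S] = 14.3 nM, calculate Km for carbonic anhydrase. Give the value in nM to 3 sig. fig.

7.27 nM

From v = Vmax[S]/(Km+[S]), Km = [S](Vmax − v)/v.
Km = 14.3 × (13.5 − 8.95) / 8.95 = 65.07/8.95 = 7.27 nM.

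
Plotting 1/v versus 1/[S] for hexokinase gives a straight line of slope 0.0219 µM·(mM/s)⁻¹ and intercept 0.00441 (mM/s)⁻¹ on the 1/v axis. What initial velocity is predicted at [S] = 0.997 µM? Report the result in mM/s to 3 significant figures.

37.9 mM/s

The y-intercept is 1/Vmax, so Vmax = 1/0.00441 = 227 mM/s.
The slope is Km/Vmax, so Km = 0.0219 × 227 = 4.97 µM.
Then v = 227 × 0.997/(4.97 + 0.997) = 37.9 mM/s.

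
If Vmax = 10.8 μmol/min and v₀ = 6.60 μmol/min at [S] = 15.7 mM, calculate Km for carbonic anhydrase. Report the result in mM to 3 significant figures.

From v = Vmax[S]/(Km+[S]), Km = [S](Vmax − v)/v.
Km = 15.7 × (10.8 − 6.60) / 6.60 = 65.94/6.60 = 9.99 mM.

9.99 mM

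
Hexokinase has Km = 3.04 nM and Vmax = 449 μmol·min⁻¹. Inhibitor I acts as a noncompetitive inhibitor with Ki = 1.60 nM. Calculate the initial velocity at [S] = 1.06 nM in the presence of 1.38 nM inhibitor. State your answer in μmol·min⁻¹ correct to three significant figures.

With α = 1 + [I]/Ki = 1 + 1.38/1.60 = 1.862, the noncompetitive rate law is v = (Vmax/α)·[S] / (Km + [S]).
v = (449/1.862)×1.06 / (3.04 + 1.06) = 255.5/4.100 = 62.3 μmol·min⁻¹.

62.3 μmol·min⁻¹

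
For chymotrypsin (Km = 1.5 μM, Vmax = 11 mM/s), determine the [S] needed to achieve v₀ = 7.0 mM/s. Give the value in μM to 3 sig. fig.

The required fractional saturation is v/Vmax = 7.0/11 = 0.6364.
Then [S]/(Km+[S]) = 0.6364 ⇒ [S] = 1.5 × 0.6364/(1 − 0.6364) = 2.62 μM.

2.62 μM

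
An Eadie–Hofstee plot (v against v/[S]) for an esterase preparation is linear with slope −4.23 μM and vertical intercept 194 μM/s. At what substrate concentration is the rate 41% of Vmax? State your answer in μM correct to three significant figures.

The Eadie–Hofstee slope gives Km = 4.23 μM (slope = −Km).
v/Vmax = [S]/(Km+[S]) = 0.41 ⇒ [S] = Km·0.41/(1−0.41) = 4.23 × 0.6949 = 2.94 μM.

2.94 μM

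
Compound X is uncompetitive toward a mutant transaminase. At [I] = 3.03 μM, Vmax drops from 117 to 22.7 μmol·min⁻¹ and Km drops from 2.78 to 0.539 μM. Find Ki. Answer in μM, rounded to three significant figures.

Uncompetitive: Vmax,app = Vmax/α (and Km,app = Km/α) with α = 1 + [I]/Ki.
α = Vmax/Vmax,app = 117/22.7 = 5.154.
Since α = 1 + [I]/Ki, [I]/Ki = 5.154 − 1 = 4.154 and Ki = 3.03/4.154 = 0.729 μM.

0.729 μM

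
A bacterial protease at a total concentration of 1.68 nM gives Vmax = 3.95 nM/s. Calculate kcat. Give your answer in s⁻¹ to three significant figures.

2.35 s⁻¹

kcat = Vmax/[E]total = 3.95 nM/s / 1.68 nM = 2.35 s⁻¹.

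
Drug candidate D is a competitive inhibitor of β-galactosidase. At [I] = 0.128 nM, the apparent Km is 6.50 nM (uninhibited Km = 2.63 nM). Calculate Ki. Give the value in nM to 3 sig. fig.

Competitive: Km,app = α·Km with α = 1 + [I]/Ki.
α = Km,app/Km = 6.50/2.63 = 2.471.
Since α = 1 + [I]/Ki, [I]/Ki = 2.471 − 1 = 1.471 and Ki = 0.128/1.471 = 0.0870 nM.

0.0870 nM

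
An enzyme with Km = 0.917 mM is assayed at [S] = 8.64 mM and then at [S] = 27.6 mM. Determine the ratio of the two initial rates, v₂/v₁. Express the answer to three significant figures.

Since Vmax cancels, v₂/v₁ = [S]₂(Km+[S]₁) / [S]₁(Km+[S]₂).
= 27.6×(0.917+8.64) / (8.64×(0.917+27.6)) = 263.8/246.4 = 1.07.

1.07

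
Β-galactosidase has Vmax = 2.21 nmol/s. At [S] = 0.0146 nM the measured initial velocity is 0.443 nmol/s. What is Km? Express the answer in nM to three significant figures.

From v = Vmax[S]/(Km+[S]), Km = [S](Vmax − v)/v.
Km = 0.0146 × (2.21 − 0.443) / 0.443 = 0.02580/0.443 = 0.0582 nM.

0.0582 nM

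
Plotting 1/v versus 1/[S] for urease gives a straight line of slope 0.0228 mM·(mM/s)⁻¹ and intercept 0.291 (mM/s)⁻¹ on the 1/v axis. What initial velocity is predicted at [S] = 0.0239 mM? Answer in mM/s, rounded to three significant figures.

0.803 mM/s

The y-intercept is 1/Vmax, so Vmax = 1/0.291 = 3.44 mM/s.
The slope is Km/Vmax, so Km = 0.0228 × 3.44 = 0.0784 mM.
Then v = 3.44 × 0.0239/(0.0784 + 0.0239) = 0.803 mM/s.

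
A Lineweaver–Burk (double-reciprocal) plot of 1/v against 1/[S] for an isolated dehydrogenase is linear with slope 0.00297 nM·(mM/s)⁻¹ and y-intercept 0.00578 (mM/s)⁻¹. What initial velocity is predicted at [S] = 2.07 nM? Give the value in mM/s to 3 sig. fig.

The y-intercept is 1/Vmax, so Vmax = 1/0.00578 = 173 mM/s.
The slope is Km/Vmax, so Km = 0.00297 × 173 = 0.514 nM.
Then v = 173 × 2.07/(0.514 + 2.07) = 139 mM/s.

139 mM/s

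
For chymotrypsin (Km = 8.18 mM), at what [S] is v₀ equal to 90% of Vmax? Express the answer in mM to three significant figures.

73.6 mM

v/Vmax = [S]/(Km+[S]) = 0.9, so [S] = Km·0.9/(1 − 0.9) = 8.18 × 9.000.
[S] = 73.6 mM.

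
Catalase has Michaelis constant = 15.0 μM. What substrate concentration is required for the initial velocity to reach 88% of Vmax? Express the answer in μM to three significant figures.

110 μM

v/Vmax = [S]/(Km+[S]) = 0.88, so [S] = Km·0.88/(1 − 0.88) = 15.0 × 7.333.
[S] = 110 μM.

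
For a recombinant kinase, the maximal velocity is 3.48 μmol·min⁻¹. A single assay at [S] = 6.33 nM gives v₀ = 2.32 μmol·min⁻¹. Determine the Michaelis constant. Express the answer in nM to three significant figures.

v/Vmax = 2.32/3.48 = 0.6667 = [S]/(Km+[S]).
So Km + [S] = [S]/0.6667 = 9.495 nM, giving Km = 9.495 − 6.33 = 3.17 nM.

3.17 nM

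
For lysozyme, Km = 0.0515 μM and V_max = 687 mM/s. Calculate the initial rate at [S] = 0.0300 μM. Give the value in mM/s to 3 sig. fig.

v = Vmax·[S]/(Km + [S]) = 687 × 0.0300 / (0.0515 + 0.0300)
  = 20.61 / 0.08150 = 253 mM/s.

253 mM/s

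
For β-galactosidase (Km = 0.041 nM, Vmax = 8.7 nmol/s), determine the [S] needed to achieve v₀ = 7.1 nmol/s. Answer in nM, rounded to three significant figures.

The required fractional saturation is v/Vmax = 7.1/8.7 = 0.8161.
Then [S]/(Km+[S]) = 0.8161 ⇒ [S] = 0.041 × 0.8161/(1 − 0.8161) = 0.182 nM.

0.182 nM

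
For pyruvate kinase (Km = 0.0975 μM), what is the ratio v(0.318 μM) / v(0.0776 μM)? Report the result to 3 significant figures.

The fractional saturations are [S]/(Km+[S]) = 0.0776/0.1751 = 0.4432 and 0.318/0.4155 = 0.7653.
v₂/v₁ is just their ratio: 0.7653/0.4432 = 1.73.

1.73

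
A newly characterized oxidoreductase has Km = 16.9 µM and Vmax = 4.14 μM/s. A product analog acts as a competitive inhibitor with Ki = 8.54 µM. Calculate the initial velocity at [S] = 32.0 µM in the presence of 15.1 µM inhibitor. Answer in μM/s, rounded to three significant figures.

With α = 1 + [I]/Ki = 1 + 15.1/8.54 = 2.768, the competitive rate law is v = Vmax[S] / (αKm + [S]).
v = 4.14×32.0 / (2.768×16.9 + 32.0) = 132.5/78.78 = 1.68 μM/s.

1.68 μM/s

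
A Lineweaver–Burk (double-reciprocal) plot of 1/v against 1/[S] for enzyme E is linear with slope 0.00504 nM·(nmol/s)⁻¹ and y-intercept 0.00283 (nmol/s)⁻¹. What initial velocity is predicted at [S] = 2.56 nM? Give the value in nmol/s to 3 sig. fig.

The y-intercept is 1/Vmax, so Vmax = 1/0.00283 = 353 nmol/s.
The slope is Km/Vmax, so Km = 0.00504 × 353 = 1.78 nM.
Then v = 353 × 2.56/(1.78 + 2.56) = 208 nmol/s.

208 nmol/s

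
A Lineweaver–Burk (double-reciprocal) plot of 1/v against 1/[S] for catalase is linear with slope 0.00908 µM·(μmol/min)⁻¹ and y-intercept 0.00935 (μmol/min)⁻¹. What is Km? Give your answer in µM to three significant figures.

0.971 µM

y-intercept = 1/Vmax ⇒ Vmax = 107 μmol/min; slope = Km/Vmax ⇒ Km = slope × Vmax.
Km = 0.00908 × 107 = 0.971 µM.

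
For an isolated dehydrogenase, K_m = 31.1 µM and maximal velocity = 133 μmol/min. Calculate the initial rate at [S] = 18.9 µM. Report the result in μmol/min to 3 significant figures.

50.3 μmol/min

v = Vmax·[S]/(Km + [S]) = 133 × 18.9 / (31.1 + 18.9)
  = 2514 / 50.00 = 50.3 μmol/min.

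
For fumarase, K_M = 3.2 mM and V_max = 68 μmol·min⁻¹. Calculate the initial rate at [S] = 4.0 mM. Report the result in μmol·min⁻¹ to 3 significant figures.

[S]/(Km+[S]) = 4.0/7.200 = 0.5556, the fractional saturation.
v = 0.5556 × Vmax = 0.5556 × 68 = 37.8 μmol·min⁻¹.

37.8 μmol·min⁻¹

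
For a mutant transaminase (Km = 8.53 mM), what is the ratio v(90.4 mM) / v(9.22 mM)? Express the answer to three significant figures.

1.76

Since Vmax cancels, v₂/v₁ = [S]₂(Km+[S]₁) / [S]₁(Km+[S]₂).
= 90.4×(8.53+9.22) / (9.22×(8.53+90.4)) = 1605/912.1 = 1.76.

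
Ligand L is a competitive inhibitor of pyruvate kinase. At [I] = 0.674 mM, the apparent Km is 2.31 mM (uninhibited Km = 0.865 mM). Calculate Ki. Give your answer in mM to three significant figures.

Competitive: Km,app = α·Km with α = 1 + [I]/Ki.
α = Km,app/Km = 2.31/0.865 = 2.671.
Ki = [I]/(α − 1) = 0.674/1.671 = 0.403 mM.

0.403 mM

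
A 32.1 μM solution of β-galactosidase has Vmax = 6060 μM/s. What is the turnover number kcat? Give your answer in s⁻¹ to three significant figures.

189 s⁻¹

kcat = Vmax/[E]total = 6060 μM/s / 32.1 μM = 189 s⁻¹.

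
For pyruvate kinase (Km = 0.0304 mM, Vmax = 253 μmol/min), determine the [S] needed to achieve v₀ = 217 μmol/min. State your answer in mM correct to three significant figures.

0.183 mM

The required fractional saturation is v/Vmax = 217/253 = 0.8577.
Then [S]/(Km+[S]) = 0.8577 ⇒ [S] = 0.0304 × 0.8577/(1 − 0.8577) = 0.183 mM.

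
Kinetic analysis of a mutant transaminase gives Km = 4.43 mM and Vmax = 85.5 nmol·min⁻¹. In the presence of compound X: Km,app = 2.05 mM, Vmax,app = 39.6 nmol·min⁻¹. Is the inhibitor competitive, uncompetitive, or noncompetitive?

uncompetitive

Both Km and Vmax decrease by the same factor (~2.16-fold) — characteristic of uncompetitive inhibition.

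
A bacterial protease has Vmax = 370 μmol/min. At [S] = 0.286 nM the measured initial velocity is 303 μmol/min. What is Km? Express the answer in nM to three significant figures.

0.0632 nM

v/Vmax = 303/370 = 0.8189 = [S]/(Km+[S]).
So Km + [S] = [S]/0.8189 = 0.3492 nM, giving Km = 0.3492 − 0.286 = 0.0632 nM.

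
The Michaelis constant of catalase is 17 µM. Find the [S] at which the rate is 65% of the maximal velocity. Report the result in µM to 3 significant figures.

v/Vmax = [S]/(Km+[S]) = 0.65, so [S] = Km·0.65/(1 − 0.65) = 17 × 1.857.
[S] = 31.6 µM.

31.6 µM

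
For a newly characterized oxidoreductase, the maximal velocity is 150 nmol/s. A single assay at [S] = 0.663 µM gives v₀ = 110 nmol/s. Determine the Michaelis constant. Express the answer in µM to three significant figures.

v/Vmax = 110/150 = 0.7333 = [S]/(Km+[S]).
So Km + [S] = [S]/0.7333 = 0.9041 µM, giving Km = 0.9041 − 0.663 = 0.241 µM.

0.241 µM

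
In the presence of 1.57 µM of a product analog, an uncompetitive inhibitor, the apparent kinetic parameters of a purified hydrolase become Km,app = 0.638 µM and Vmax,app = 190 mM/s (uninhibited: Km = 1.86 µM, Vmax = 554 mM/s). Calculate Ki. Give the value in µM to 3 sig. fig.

0.820 µM

Uncompetitive: Vmax,app = Vmax/α (and Km,app = Km/α) with α = 1 + [I]/Ki.
α = Vmax/Vmax,app = 554/190 = 2.916.
Since α = 1 + [I]/Ki, [I]/Ki = 2.916 − 1 = 1.916 and Ki = 1.57/1.916 = 0.820 µM.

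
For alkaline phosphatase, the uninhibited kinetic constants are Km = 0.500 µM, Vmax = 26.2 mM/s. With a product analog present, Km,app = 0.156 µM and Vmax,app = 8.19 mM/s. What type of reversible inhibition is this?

Both Km and Vmax decrease by the same factor (~3.20-fold) — characteristic of uncompetitive inhibition.

uncompetitive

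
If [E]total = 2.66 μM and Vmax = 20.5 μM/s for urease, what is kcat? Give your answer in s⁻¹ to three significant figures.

kcat = Vmax/[E]total = 20.5 μM/s / 2.66 μM = 7.71 s⁻¹.

7.71 s⁻¹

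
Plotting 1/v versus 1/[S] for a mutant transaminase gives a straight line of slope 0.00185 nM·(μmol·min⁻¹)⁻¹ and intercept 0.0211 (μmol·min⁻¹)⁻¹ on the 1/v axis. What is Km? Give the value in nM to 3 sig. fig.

0.0877 nM

y-intercept = 1/Vmax ⇒ Vmax = 47.4 μmol·min⁻¹; slope = Km/Vmax ⇒ Km = slope × Vmax.
Km = 0.00185 × 47.4 = 0.0877 nM.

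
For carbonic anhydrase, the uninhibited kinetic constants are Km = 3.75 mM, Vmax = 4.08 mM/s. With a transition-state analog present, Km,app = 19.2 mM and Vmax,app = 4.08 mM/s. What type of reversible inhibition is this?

competitive

Km increases (3.75 → 19.2 mM) while Vmax is unchanged — the hallmark of competitive inhibition.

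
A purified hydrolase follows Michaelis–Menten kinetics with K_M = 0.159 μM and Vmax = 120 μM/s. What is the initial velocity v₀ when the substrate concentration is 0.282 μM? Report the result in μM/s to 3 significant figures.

76.7 μM/s

[S]/(Km+[S]) = 0.282/0.4410 = 0.6395, the fractional saturation.
v = 0.6395 × Vmax = 0.6395 × 120 = 76.7 μM/s.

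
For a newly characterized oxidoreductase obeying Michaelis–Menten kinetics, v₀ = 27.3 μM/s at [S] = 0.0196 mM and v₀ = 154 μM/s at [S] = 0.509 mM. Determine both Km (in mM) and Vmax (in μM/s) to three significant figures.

Km = 0.116 mM; Vmax = 189 μM/s

In reciprocal form, 1/v = (Km/Vmax)·(1/[S]) + 1/Vmax. The two points give (1/[S], 1/v) = (51.02, 0.03663) and (1.965, 0.006494).
Slope = (0.03663 − 0.006494)/(51.02 − 1.965) = 0.0006143; intercept = 0.03663 − 0.0006143×51.02 = 0.005287.
Vmax = 1/intercept = 189 μM/s; Km = slope × Vmax = 0.0006143 × 189 = 0.116 mM.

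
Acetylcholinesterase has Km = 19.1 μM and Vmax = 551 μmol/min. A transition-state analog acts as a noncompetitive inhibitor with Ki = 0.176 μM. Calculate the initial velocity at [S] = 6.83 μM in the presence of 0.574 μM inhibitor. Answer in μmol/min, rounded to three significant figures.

With α = 1 + [I]/Ki = 1 + 0.574/0.176 = 4.261, the noncompetitive rate law is v = (Vmax/α)·[S] / (Km + [S]).
v = (551/4.261)×6.83 / (19.1 + 6.83) = 883.1/25.93 = 34.1 μmol/min.

34.1 μmol/min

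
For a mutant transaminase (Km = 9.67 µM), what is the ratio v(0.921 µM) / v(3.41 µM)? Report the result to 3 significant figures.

0.334

The fractional saturations are [S]/(Km+[S]) = 3.41/13.08 = 0.2607 and 0.921/10.59 = 0.08696.
v₂/v₁ is just their ratio: 0.08696/0.2607 = 0.334.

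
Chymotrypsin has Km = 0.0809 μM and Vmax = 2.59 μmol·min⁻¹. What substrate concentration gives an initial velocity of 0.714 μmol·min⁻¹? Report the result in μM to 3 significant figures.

The required fractional saturation is v/Vmax = 0.714/2.59 = 0.2757.
Then [S]/(Km+[S]) = 0.2757 ⇒ [S] = 0.0809 × 0.2757/(1 − 0.2757) = 0.0308 μM.

0.0308 μM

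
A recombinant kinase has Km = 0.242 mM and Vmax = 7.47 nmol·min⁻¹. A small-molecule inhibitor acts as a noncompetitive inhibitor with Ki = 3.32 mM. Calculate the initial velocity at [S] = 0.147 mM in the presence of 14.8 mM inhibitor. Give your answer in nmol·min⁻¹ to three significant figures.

α = 1 + [I]/Ki = 1 + 14.8/3.32 = 5.458.
For a noncompetitive inhibitor, Vmax is reduced to Vmax/α while Km is unchanged: Km,app = 0.242 mM, Vmax,app = 1.37 nmol·min⁻¹.
v = Vmax,app·[S]/(Km,app + [S]) = 1.37 × 0.147/(0.242 + 0.147) = 0.517 nmol·min⁻¹.

0.517 nmol·min⁻¹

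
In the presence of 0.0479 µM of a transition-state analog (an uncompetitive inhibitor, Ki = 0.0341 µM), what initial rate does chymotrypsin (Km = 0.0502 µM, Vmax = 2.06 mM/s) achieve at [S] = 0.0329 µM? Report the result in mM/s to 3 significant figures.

0.524 mM/s

With α = 1 + [I]/Ki = 1 + 0.0479/0.0341 = 2.405, the uncompetitive rate law is v = (Vmax/α)·[S] / (Km/α + [S]).
v = (2.06/2.405)×0.0329 / (0.0502/2.405 + 0.0329) = 0.02818/0.05378 = 0.524 mM/s.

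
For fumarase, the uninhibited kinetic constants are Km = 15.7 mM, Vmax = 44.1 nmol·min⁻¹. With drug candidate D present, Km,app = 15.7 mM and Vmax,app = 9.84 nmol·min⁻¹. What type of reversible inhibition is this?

noncompetitive

Vmax decreases (44.1 → 9.84 nmol·min⁻¹) while Km is unchanged — pure noncompetitive inhibition.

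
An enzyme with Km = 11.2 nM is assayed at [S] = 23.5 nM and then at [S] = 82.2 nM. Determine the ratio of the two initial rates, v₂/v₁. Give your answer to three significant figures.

1.30

The fractional saturations are [S]/(Km+[S]) = 23.5/34.70 = 0.6772 and 82.2/93.40 = 0.8801.
v₂/v₁ is just their ratio: 0.8801/0.6772 = 1.30.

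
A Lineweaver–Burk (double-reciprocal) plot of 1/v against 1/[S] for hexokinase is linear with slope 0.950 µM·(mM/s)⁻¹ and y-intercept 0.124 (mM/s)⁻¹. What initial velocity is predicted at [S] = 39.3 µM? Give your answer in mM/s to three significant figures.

6.75 mM/s

The y-intercept is 1/Vmax, so Vmax = 1/0.124 = 8.06 mM/s.
The slope is Km/Vmax, so Km = 0.950 × 8.06 = 7.66 µM.
Then v = 8.06 × 39.3/(7.66 + 39.3) = 6.75 mM/s.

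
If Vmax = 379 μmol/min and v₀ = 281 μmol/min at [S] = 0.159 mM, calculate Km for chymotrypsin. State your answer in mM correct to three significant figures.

v/Vmax = 281/379 = 0.7414 = [S]/(Km+[S]).
So Km + [S] = [S]/0.7414 = 0.2145 mM, giving Km = 0.2145 − 0.159 = 0.0555 mM.

0.0555 mM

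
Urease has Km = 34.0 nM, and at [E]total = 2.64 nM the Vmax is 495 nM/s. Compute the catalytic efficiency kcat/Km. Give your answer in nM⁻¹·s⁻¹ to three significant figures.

5.51 nM⁻¹·s⁻¹

kcat = Vmax/[E]total = 495/2.64 = 188 s⁻¹.
kcat/Km = 188/34.0 = 5.51 nM⁻¹·s⁻¹.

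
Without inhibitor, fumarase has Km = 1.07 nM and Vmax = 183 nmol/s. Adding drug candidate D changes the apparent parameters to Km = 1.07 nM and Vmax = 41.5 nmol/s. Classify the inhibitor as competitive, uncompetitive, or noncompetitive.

Vmax decreases (183 → 41.5 nmol/s) while Km is unchanged — pure noncompetitive inhibition.

noncompetitive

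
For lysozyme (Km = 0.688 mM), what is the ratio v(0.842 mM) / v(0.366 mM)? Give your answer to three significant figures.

Since Vmax cancels, v₂/v₁ = [S]₂(Km+[S]₁) / [S]₁(Km+[S]₂).
= 0.842×(0.688+0.366) / (0.366×(0.688+0.842)) = 0.8875/0.5600 = 1.58.

1.58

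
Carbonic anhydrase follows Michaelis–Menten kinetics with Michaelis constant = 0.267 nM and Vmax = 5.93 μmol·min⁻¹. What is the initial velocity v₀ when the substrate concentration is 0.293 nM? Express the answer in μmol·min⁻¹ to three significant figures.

[S]/(Km+[S]) = 0.293/0.5600 = 0.5232, the fractional saturation.
v = 0.5232 × Vmax = 0.5232 × 5.93 = 3.10 μmol·min⁻¹.

3.10 μmol·min⁻¹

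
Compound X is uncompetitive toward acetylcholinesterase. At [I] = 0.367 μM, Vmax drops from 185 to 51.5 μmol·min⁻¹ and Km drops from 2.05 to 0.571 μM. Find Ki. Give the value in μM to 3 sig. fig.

0.142 μM

Uncompetitive: Vmax,app = Vmax/α (and Km,app = Km/α) with α = 1 + [I]/Ki.
α = Vmax/Vmax,app = 185/51.5 = 3.592.
Ki = [I]/(α − 1) = 0.367/2.592 = 0.142 μM.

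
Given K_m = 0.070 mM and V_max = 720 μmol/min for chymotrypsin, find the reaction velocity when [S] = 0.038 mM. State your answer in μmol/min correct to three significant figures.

[S]/(Km+[S]) = 0.038/0.1080 = 0.3519, the fractional saturation.
v = 0.3519 × Vmax = 0.3519 × 720 = 253 μmol/min.

253 μmol/min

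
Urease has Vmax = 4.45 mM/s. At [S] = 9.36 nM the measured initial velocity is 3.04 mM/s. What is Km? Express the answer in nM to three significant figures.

4.34 nM

v/Vmax = 3.04/4.45 = 0.6831 = [S]/(Km+[S]).
So Km + [S] = [S]/0.6831 = 13.70 nM, giving Km = 13.70 − 9.36 = 4.34 nM.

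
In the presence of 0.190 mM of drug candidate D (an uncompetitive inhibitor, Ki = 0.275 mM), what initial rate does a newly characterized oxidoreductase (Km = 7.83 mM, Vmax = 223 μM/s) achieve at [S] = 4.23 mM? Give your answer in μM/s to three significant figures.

63.0 μM/s

With α = 1 + [I]/Ki = 1 + 0.190/0.275 = 1.691, the uncompetitive rate law is v = (Vmax/α)·[S] / (Km/α + [S]).
v = (223/1.691)×4.23 / (7.83/1.691 + 4.23) = 557.9/8.861 = 63.0 μM/s.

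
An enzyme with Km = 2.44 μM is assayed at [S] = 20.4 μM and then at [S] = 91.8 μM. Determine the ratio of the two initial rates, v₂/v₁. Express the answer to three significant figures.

Since Vmax cancels, v₂/v₁ = [S]₂(Km+[S]₁) / [S]₁(Km+[S]₂).
= 91.8×(2.44+20.4) / (20.4×(2.44+91.8)) = 2097/1922 = 1.09.

1.09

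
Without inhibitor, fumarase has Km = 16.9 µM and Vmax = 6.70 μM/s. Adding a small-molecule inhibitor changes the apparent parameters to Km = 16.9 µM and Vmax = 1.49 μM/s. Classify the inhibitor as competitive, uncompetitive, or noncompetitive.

noncompetitive

Vmax decreases (6.70 → 1.49 μM/s) while Km is unchanged — pure noncompetitive inhibition.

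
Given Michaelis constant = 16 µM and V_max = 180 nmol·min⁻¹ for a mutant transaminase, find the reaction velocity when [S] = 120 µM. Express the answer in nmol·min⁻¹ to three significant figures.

159 nmol·min⁻¹

v = Vmax·[S]/(Km + [S]) = 180 × 120 / (16 + 120)
  = 21600 / 136.0 = 159 nmol·min⁻¹.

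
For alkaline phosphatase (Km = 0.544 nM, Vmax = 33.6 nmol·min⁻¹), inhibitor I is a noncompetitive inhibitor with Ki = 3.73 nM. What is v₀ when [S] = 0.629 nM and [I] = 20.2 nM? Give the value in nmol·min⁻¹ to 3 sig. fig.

2.81 nmol·min⁻¹

α = 1 + [I]/Ki = 1 + 20.2/3.73 = 6.416.
For a noncompetitive inhibitor, Vmax is reduced to Vmax/α while Km is unchanged: Km,app = 0.544 nM, Vmax,app = 5.24 nmol·min⁻¹.
v = Vmax,app·[S]/(Km,app + [S]) = 5.24 × 0.629/(0.544 + 0.629) = 2.81 nmol·min⁻¹.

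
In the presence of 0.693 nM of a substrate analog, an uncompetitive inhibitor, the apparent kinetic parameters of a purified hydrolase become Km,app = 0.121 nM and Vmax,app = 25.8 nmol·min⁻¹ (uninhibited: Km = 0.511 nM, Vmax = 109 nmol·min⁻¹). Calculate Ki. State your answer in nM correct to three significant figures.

0.215 nM

Uncompetitive: Vmax,app = Vmax/α (and Km,app = Km/α) with α = 1 + [I]/Ki.
α = Vmax/Vmax,app = 109/25.8 = 4.225.
Ki = [I]/(α − 1) = 0.693/3.225 = 0.215 nM.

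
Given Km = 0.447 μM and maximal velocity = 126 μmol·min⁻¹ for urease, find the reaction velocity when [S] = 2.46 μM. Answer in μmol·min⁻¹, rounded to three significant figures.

107 μmol·min⁻¹

v = Vmax·[S]/(Km + [S]) = 126 × 2.46 / (0.447 + 2.46)
  = 310.0 / 2.907 = 107 μmol·min⁻¹.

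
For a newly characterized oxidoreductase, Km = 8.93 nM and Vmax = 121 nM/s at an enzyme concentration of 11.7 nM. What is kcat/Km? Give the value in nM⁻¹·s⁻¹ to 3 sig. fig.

kcat = Vmax/[E]total = 121/11.7 = 10.3 s⁻¹.
kcat/Km = 10.3/8.93 = 1.16 nM⁻¹·s⁻¹.

1.16 nM⁻¹·s⁻¹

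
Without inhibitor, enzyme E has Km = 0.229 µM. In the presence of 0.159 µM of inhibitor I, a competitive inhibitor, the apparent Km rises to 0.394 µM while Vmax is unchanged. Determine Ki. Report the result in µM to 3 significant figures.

Competitive: Km,app = α·Km with α = 1 + [I]/Ki.
α = Km,app/Km = 0.394/0.229 = 1.721.
Since α = 1 + [I]/Ki, [I]/Ki = 1.721 − 1 = 0.7205 and Ki = 0.159/0.7205 = 0.221 µM.

0.221 µM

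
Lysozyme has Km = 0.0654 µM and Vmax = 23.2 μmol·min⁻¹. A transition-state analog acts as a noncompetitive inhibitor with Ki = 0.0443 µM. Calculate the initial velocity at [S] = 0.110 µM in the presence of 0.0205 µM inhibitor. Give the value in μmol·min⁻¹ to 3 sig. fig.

With α = 1 + [I]/Ki = 1 + 0.0205/0.0443 = 1.463, the noncompetitive rate law is v = (Vmax/α)·[S] / (Km + [S]).
v = (23.2/1.463)×0.110 / (0.0654 + 0.110) = 1.745/0.1754 = 9.95 μmol·min⁻¹.

9.95 μmol·min⁻¹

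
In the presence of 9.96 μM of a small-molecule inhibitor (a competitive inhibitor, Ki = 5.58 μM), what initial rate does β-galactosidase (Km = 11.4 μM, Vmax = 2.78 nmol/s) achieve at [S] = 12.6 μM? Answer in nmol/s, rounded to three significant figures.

0.790 nmol/s

With α = 1 + [I]/Ki = 1 + 9.96/5.58 = 2.785, the competitive rate law is v = Vmax[S] / (αKm + [S]).
v = 2.78×12.6 / (2.785×11.4 + 12.6) = 35.03/44.35 = 0.790 nmol/s.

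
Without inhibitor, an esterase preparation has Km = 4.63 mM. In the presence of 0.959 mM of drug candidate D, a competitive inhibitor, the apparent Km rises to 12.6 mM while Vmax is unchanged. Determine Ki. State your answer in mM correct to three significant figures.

0.557 mM

Competitive: Km,app = α·Km with α = 1 + [I]/Ki.
α = Km,app/Km = 12.6/4.63 = 2.721.
Since α = 1 + [I]/Ki, [I]/Ki = 2.721 − 1 = 1.721 and Ki = 0.959/1.721 = 0.557 mM.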